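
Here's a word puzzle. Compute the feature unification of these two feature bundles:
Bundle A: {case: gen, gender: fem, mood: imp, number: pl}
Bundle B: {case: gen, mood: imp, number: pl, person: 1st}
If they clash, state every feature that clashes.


Compare features:
case: A=gen vs B=gen -> unified: gen
gender: A=fem vs B=_ -> unified: fem
mood: A=imp vs B=imp -> unified: imp
number: A=pl vs B=pl -> unified: pl
person: A=_ vs B=1st -> unified: 1st
No clashes found.

Unified: {case: gen, gender: fem, mood: imp, number: pl, person: 1st}


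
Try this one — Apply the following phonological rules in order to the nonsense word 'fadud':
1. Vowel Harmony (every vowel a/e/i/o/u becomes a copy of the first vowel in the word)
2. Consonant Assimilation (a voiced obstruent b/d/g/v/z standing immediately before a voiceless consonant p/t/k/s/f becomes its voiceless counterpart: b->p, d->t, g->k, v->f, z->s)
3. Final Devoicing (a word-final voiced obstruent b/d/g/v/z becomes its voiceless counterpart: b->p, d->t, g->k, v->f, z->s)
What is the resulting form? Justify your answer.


Starting form: 'fadud'
Rule 1: Vowel Harmony: all vowels become 'a' (matching first vowel). 'fadud' -> 'fadad'
Rule 2: Consonant Assimilation: no voiced obstruent (b/d/g/v/z) stands immediately before a voiceless consonant (p/t/k/s/f). No change.
Rule 3: Final Devoicing: word-final voiced obstruent 'd' becomes voiceless 't'. 'fadad' -> 'fadat'
Final form: 'fadat'

fadat


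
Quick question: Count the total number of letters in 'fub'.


Spell out 'fub' and number each letter: f(1), u(2), b(3). Total: 3 letters.

3


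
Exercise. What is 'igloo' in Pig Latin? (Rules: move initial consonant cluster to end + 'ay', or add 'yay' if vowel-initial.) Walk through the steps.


'igloo' starts with a vowel, so add 'yay': 'iglooyay'.

iglooyay


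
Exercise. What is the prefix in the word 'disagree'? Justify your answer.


The word 'disagree' = 'dis' (prefix) + 'agree' (root). The prefix is 'dis'.

dis


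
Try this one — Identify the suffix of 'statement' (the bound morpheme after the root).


The word 'statement' = 'state' (root) + '-ment' (suffix). The suffix is '-ment'.

ment


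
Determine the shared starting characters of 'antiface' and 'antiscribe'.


Compare from the start: 4 characters match: 'anti'. Mismatch at position 5: 'f' vs 's'.

anti


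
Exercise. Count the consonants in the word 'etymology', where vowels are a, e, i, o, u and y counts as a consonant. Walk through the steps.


Consonants in 'etymology': t, y, m, l, g, y = 6 consonants.

6


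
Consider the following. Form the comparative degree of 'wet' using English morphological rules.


Apply comparative formation (double final consonant, add -er): 'wet' -> 'wetter'.

wetter


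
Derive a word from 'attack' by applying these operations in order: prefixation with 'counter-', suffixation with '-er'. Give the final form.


Step 1: Add prefix 'counter-' to 'attack' = 'counterattack'
Step 2: Add suffix '-er' to 'counterattack' = 'counterattacker'

counterattacker


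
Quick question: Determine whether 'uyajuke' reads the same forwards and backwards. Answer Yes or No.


Forward: 'uyajuke'
Reversed: 'ekujayu'
They differ.

No


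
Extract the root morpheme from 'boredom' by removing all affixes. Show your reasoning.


Remove suffix '-dom' from 'boredom' to get root 'bore'.

bore


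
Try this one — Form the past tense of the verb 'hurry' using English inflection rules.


Apply rule: Change -y to -ied. 'hurry' becomes 'hurried'.

hurried


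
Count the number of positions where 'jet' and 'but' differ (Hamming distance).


Alignment:
Position 1: 'j' vs 'b' = DIFFER
Position 2: 'e' vs 'u' = DIFFER
Position 3: 't' vs 't' = match
Total differences: 2

2


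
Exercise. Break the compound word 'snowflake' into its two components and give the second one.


Split 'snowflake' into 'snow' + 'flake'. The second part is 'flake'.

flake


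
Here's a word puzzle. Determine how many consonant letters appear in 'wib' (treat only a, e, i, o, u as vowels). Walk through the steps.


Consonants in 'wib': w, b = 2 consonants.

2


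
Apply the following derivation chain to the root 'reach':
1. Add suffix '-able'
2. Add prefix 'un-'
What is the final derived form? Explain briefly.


Step 1: Add suffix '-able' to 'reach' = 'reachable'
Step 2: Add prefix 'un-' to 'reachable' = 'unreachable'

unreachable


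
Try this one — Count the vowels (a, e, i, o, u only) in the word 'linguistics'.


Vowels in 'linguistics': i, u, i, i = 4 vowels.

4


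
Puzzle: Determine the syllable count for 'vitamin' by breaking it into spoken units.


Break 'vitamin' into syllables: vi-ta-min -> vi | ta | min = 3 syllables

3 syllables


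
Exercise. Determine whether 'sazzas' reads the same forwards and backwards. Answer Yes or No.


Forward: 'sazzas'
Reversed: 'sazzas'
They are identical.

Yes


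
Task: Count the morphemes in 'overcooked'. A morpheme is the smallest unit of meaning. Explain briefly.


Decomposition: over- (prefix) + cook (root) + -ed (suffix) = 3 morpheme(s)

3 morphemes


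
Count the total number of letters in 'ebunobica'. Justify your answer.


Spell out 'ebunobica' and number each letter: e(1), b(2), u(3), n(4), o(5), b(6), i(7), c(8), a(9). Total: 9 letters.

9


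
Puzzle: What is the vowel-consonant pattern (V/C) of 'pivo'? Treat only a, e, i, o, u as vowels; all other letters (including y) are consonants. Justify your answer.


Letter mapping: p = C, i = V, v = C, o = V.

CVCV


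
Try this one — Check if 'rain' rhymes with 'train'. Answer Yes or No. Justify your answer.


Rime (stressed vowel + following sounds) of 'rain': -ain = /eɪn/
Rime of 'train': -ain = /eɪn/
/eɪn/ and /eɪn/ are the same ending sound, so the words rhyme.

Yes


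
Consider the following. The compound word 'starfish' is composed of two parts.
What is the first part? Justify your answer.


Split 'starfish' into 'star' + 'fish'. The first part is 'star'.

star


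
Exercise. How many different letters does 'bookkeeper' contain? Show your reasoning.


Unique letters in 'bookkeeper': {b, e, k, o, p, r} = 6 distinct letters.

6


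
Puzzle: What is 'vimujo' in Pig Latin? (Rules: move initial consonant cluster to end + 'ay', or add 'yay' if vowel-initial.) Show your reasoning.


'vimujo': move consonant cluster 'v' to end and add 'ay': 'imujovay'.

imujovay


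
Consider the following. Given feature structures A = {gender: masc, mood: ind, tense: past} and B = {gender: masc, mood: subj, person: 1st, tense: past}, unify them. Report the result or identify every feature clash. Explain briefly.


Compare features:
gender: A=masc vs B=masc -> unified: masc
mood: A=ind vs B=subj -> CLASH
person: A=_ vs B=1st -> unified: 1st
tense: A=past vs B=past -> unified: past
Clash detected on feature 'mood' (ind vs subj); unification fails.

CLASH on 'mood' (ind vs subj)


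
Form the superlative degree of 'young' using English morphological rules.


Apply superlative formation (add -est): 'young' -> 'youngest'.

youngest


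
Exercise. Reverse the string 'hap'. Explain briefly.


Reverse 'hap' character by character: 'pah'.

pah


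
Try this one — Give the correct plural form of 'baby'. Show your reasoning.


Apply rule: Change -y to -ies (consonant + y). 'baby' becomes 'babies'.

babies


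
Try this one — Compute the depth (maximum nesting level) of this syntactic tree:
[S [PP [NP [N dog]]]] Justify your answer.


Count bracket nesting levels:
'[' at pos 0: depth = 1
'[' at pos 3: depth = 2
'[' at pos 7: depth = 3
'[' at pos 11: depth = 4
Maximum depth reached: 4

4


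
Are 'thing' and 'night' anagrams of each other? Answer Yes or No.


Sorted letters of 'thing': 'ghint'
Sorted letters of 'night': 'ghint'
They match.

Yes


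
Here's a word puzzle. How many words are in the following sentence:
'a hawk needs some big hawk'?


Split into words: a | hawk | needs | some | big | hawk = 6 words.

6


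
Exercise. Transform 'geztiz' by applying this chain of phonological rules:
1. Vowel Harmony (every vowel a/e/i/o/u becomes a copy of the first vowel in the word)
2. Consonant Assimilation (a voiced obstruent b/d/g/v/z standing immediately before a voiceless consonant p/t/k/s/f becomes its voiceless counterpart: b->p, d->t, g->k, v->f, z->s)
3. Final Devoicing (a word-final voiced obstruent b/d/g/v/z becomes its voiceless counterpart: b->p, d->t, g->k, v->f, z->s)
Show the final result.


Starting form: 'geztiz'
Rule 1: Vowel Harmony: all vowels become 'e' (matching first vowel). 'geztiz' -> 'geztez'
Rule 2: Consonant Assimilation: voiced obstruent before voiceless consonant becomes voiceless ('zt' -> 'st'). 'geztez' -> 'gestez'
Rule 3: Final Devoicing: word-final voiced obstruent 'z' becomes voiceless 's'. 'gestez' -> 'gestes'
Final form: 'gestes'

gestes


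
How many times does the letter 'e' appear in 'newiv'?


Letter 'e' in 'newiv': found at position(s) 2 = 1 occurrence(s).

1


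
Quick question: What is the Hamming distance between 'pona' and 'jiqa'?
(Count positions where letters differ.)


Alignment:
Position 1: 'p' vs 'j' = DIFFER
Position 2: 'o' vs 'i' = DIFFER
Position 3: 'n' vs 'q' = DIFFER
Position 4: 'a' vs 'a' = match
Total differences: 3

3


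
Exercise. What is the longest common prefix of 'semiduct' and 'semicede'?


Compare from the start: 4 characters match: 'semi'. Mismatch at position 5: 'd' vs 'c'.

semi


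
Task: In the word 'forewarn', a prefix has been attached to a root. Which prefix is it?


The word 'forewarn' = 'fore' (prefix) + 'warn' (root). The prefix is 'fore'.

fore


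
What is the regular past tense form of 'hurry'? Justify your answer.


Apply rule: Change -y to -ied. 'hurry' becomes 'hurried'.

hurried


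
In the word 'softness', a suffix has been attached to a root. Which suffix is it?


The word 'softness' = 'soft' (root) + '-ness' (suffix). The suffix is '-ness'.

ness


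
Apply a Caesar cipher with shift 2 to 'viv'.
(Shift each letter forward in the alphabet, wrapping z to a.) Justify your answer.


Shift each letter by 2: v -> x, i -> k, v -> x. Result: 'xkx'.

xkx


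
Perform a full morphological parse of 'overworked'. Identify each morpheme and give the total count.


Step 1: Identify prefix: 'over' (meaning: excessively)
Step 2: Identify root: 'work'
Step 3: Identify suffix(es): 'ed'
Decomposition: over- (prefix: excessively) + work (root) + -ed (suffix: past)
Total morphemes: 3

3 morphemes (over- (prefix: excessively) + work (root) + -ed (suffix: past))


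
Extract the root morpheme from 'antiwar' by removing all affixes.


Remove prefix 'anti' from 'antiwar' to get root 'war'.

war


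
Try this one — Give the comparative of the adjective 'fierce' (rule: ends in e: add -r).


Apply comparative formation (ends in e: add -r): 'fierce' -> 'fiercer'.

fiercer


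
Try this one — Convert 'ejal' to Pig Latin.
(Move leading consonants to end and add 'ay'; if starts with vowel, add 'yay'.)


'ejal' starts with a vowel, so add 'yay': 'ejalyay'.

ejalyay


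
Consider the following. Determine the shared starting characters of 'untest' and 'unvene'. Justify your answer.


Compare from the start: 2 characters match: 'un'. Mismatch at position 3: 't' vs 'v'.

un


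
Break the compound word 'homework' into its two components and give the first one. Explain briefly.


Split 'homework' into 'home' + 'work'. The first part is 'home'.

home


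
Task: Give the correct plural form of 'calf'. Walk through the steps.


Apply rule: Change -f to -ves. 'calf' becomes 'calves'.

calves


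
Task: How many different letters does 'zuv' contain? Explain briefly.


Unique letters in 'zuv': {u, v, z} = 3 distinct letters.

3


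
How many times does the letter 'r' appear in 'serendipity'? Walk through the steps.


Letter 'r' in 'serendipity': found at position(s) 3 = 1 occurrence(s).

1


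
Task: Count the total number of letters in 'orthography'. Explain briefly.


Spell out 'orthography' and number each letter: o(1), r(2), t(3), h(4), o(5), g(6), r(7), a(8), p(9), h(10), y(11). Total: 11 letters.

11


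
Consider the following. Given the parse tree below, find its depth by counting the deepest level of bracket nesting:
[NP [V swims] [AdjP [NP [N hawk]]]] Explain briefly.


Count bracket nesting levels:
'[' at pos 0: depth = 1
'[' at pos 4: depth = 2
'[' at pos 14: depth = 2
'[' at pos 20: depth = 3
'[' at pos 24: depth = 4
Maximum depth reached: 4

4


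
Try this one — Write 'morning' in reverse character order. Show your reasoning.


Reverse 'morning' character by character: 'gninrom'.

gninrom


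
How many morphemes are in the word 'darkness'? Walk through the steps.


Decomposition: dark (root) + -ness (suffix) = 2 morpheme(s)

2 morphemes


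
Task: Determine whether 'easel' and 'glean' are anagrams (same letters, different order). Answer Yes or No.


Sorted letters of 'easel': 'aeels'
Sorted letters of 'glean': 'aegln'
They do not match.

No


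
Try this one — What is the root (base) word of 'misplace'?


Remove prefix 'mis' from 'misplace' to get root 'place'.

place


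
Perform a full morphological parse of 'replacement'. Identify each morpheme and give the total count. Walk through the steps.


Step 1: Identify prefix: 're' (meaning: again)
Step 2: Identify root: 'place'
Step 3: Identify suffix(es): 'ment'
Decomposition: re- (prefix: again) + place (root) + -ment (suffix: action/result)
Total morphemes: 3

3 morphemes (re- (prefix: again) + place (root) + -ment (suffix: action/result))


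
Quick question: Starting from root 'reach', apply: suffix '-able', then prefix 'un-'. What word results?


Step 1: Add suffix '-able' to 'reach' = 'reachable'
Step 2: Add prefix 'un-' to 'reachable' = 'unreachable'

unreachable


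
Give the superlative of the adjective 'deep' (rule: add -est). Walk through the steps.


Apply superlative formation (add -est): 'deep' -> 'deepest'.

deepest


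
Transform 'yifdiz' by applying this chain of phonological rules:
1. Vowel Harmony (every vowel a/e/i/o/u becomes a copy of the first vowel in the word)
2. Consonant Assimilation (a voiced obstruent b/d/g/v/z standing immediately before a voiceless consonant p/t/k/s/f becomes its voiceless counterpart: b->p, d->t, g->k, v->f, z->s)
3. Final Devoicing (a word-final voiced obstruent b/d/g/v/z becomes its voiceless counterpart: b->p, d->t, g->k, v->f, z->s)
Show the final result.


Starting form: 'yifdiz'
Rule 1: Vowel Harmony: all vowels already match. No change.
Rule 2: Consonant Assimilation: no voiced obstruent (b/d/g/v/z) stands immediately before a voiceless consonant (p/t/k/s/f). No change.
Rule 3: Final Devoicing: word-final voiced obstruent 'z' becomes voiceless 's'. 'yifdiz' -> 'yifdis'
Final form: 'yifdis'

yifdis


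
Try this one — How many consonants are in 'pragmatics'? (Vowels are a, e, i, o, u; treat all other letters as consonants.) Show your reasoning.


Consonants in 'pragmatics': p, r, g, m, t, c, s = 7 consonants.

7


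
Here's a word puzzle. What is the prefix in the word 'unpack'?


The word 'unpack' = 'un' (prefix) + 'pack' (root). The prefix is 'un'.

un


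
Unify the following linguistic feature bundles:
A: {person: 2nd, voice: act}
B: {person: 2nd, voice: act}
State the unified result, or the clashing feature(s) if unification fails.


Compare features:
person: A=2nd vs B=2nd -> unified: 2nd
voice: A=act vs B=act -> unified: act
No clashes found.

Unified: {person: 2nd, voice: act}


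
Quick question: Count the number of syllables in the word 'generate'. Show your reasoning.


Break 'generate' into syllables: gen-er-ate -> gen | er | ate = 3 syllables

3 syllables


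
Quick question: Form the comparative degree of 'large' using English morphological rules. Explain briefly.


Apply comparative formation (ends in e: add -r): 'large' -> 'larger'.

larger


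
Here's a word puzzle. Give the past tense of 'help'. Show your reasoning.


Apply rule: Add -ed. 'help' becomes 'helped'.

helped


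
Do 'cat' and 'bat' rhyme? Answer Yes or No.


Rime (stressed vowel + following sounds) of 'cat': -at = /æt/
Rime of 'bat': -at = /æt/
/æt/ and /æt/ are the same ending sound, so the words rhyme.

Yes


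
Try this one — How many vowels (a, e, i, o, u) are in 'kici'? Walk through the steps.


Vowels in 'kici': i, i = 2 vowels.

2


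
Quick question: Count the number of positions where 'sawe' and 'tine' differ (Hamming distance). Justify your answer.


Alignment:
Position 1: 's' vs 't' = DIFFER
Position 2: 'a' vs 'i' = DIFFER
Position 3: 'w' vs 'n' = DIFFER
Position 4: 'e' vs 'e' = match
Total differences: 3

3


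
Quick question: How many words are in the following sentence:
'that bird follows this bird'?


Split into words: that | bird | follows | this | bird = 5 words.

5


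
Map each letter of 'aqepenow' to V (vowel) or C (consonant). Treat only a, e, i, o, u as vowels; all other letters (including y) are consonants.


Letter mapping: a = V, q = C, e = V, p = C, e = V, n = C, o = V, w = C.

VCVCVCVC


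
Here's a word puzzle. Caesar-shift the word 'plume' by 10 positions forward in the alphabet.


Shift each letter by 10: p -> z, l -> v, u -> e, m -> w, e -> o. Result: 'zvewo'.

zvewo


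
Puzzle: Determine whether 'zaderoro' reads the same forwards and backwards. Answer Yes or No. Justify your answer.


Forward: 'zaderoro'
Reversed: 'ororedaz'
They differ.

No


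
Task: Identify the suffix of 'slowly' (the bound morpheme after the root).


The word 'slowly' = 'slow' (root) + '-ly' (suffix). The suffix is '-ly'.

ly


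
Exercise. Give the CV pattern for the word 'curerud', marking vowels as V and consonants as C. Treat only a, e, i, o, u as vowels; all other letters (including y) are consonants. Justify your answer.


Letter mapping: c = C, u = V, r = C, e = V, r = C, u = V, d = C.

CVCVCVC


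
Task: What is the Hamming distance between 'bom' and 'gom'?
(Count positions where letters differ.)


Alignment:
Position 1: 'b' vs 'g' = DIFFER
Position 2: 'o' vs 'o' = match
Position 3: 'm' vs 'm' = match
Total differences: 1

1


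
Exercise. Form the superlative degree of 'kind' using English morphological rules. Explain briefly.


Apply superlative formation (add -est): 'kind' -> 'kindest'.

kindest


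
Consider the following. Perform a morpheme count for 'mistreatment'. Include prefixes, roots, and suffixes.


Decomposition: mis- (prefix) + treat (root) + -ment (suffix) = 3 morpheme(s)

3 morphemes


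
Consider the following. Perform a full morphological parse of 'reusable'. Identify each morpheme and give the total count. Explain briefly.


Step 1: Identify prefix: 're' (meaning: again)
Step 2: Identify root: 'use'
Step 3: Identify suffix(es): 'able'
Decomposition: re- (prefix: again) + use (root) + -able (suffix: capable of)
Total morphemes: 3

3 morphemes (re- (prefix: again) + use (root) + -able (suffix: capable of))


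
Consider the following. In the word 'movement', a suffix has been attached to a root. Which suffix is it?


The word 'movement' = 'move' (root) + '-ment' (suffix). The suffix is '-ment'.

ment


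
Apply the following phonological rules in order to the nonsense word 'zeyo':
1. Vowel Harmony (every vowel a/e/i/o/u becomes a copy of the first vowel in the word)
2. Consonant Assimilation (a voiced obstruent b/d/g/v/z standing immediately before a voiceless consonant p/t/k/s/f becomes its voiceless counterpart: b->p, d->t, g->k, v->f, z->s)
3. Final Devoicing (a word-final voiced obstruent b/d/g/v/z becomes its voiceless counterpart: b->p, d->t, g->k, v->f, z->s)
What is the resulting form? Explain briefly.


Starting form: 'zeyo'
Rule 1: Vowel Harmony: all vowels become 'e' (matching first vowel). 'zeyo' -> 'zeye'
Rule 2: Consonant Assimilation: no voiced obstruent (b/d/g/v/z) stands immediately before a voiceless consonant (p/t/k/s/f). No change.
Rule 3: Final Devoicing: the word ends in the vowel 'e', not a consonant. No change.
Final form: 'zeye'

zeye


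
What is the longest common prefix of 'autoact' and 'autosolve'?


Compare from the start: 4 characters match: 'auto'. Mismatch at position 5: 'a' vs 's'.

auto


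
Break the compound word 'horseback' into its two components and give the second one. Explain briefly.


Split 'horseback' into 'horse' + 'back'. The second part is 'back'.

back


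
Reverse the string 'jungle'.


Reverse 'jungle' character by character: 'elgnuj'.

elgnuj


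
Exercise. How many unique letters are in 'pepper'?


Unique letters in 'pepper': {e, p, r} = 3 distinct letters.

3


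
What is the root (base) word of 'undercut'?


Remove prefix 'under' from 'undercut' to get root 'cut'.

cut


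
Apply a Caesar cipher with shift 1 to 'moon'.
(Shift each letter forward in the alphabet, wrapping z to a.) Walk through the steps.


Shift each letter by 1: m -> n, o -> p, o -> p, n -> o. Result: 'nppo'.

nppo


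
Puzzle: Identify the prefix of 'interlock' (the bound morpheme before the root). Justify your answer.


The word 'interlock' = 'inter' (prefix) + 'lock' (root). The prefix is 'inter'.

inter


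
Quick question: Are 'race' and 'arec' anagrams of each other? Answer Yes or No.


Sorted letters of 'race': 'acer'
Sorted letters of 'arec': 'acer'
They match.

Yes


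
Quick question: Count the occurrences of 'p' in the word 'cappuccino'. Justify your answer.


Letter 'p' in 'cappuccino': found at position(s) 3, 4 = 2 occurrence(s).

2


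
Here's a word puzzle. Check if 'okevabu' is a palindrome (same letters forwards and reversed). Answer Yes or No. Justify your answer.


Forward: 'okevabu'
Reversed: 'ubaveko'
They differ.

No


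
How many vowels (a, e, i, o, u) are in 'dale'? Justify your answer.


Vowels in 'dale': a, e = 2 vowels.

2


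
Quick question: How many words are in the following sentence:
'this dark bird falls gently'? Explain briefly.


Split into words: this | dark | bird | falls | gently = 5 words.

5


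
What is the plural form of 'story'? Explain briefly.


Apply rule: Change -y to -ies (consonant + y). 'story' becomes 'stories'.

stories


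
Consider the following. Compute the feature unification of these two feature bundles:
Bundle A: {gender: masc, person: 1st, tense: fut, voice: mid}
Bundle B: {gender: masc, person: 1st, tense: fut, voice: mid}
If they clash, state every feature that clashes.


Compare features:
gender: A=masc vs B=masc -> unified: masc
person: A=1st vs B=1st -> unified: 1st
tense: A=fut vs B=fut -> unified: fut
voice: A=mid vs B=mid -> unified: mid
No clashes found.

Unified: {gender: masc, person: 1st, tense: fut, voice: mid}


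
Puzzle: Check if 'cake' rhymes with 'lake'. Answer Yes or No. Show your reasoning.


Rime (stressed vowel + following sounds) of 'cake': -ake = /eɪk/
Rime of 'lake': -ake = /eɪk/
/eɪk/ and /eɪk/ are the same ending sound, so the words rhyme.

Yes


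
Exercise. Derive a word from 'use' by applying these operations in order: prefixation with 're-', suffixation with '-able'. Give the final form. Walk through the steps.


Step 1: Add prefix 're-' to 'use' = 'reuse'
Step 2: Add suffix '-able' to 'reuse' = 'reusable'

reusable


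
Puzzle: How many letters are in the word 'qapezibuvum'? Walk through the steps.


Spell out 'qapezibuvum' and number each letter: q(1), a(2), p(3), e(4), z(5), i(6), b(7), u(8), v(9), u(10), m(11). Total: 11 letters.

11


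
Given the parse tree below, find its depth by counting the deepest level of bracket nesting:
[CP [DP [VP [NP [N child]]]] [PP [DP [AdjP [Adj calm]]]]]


Count bracket nesting levels:
'[' at pos 0: depth = 1
'[' at pos 4: depth = 2
'[' at pos 8: depth = 3
'[' at pos 12: depth = 4
'[' at pos 16: depth = 5
'[' at pos 29: depth = 2
'[' at pos 33: depth = 3
'[' at pos 37: depth = 4
'[' at pos 43: depth = 5
Maximum depth reached: 5

5


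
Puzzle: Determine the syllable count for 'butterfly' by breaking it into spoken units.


Break 'butterfly' into syllables: but-ter-fly -> but | ter | fly = 3 syllables

3 syllables


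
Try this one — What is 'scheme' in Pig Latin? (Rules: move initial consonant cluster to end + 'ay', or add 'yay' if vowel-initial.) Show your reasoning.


'scheme': move consonant cluster 'sch' to end and add 'ay': 'emeschay'.

emeschay


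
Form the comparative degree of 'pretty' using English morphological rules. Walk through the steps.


Apply comparative formation (consonant + y: change y to i, add -er): 'pretty' -> 'prettier'.

prettier


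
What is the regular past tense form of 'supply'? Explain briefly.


Apply rule: Change -y to -ied. 'supply' becomes 'supplied'.

supplied


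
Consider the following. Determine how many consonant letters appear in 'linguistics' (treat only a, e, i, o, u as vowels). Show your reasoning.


Consonants in 'linguistics': l, n, g, s, t, c, s = 7 consonants.

7


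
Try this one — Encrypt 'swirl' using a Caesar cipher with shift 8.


Shift each letter by 8: s -> a, w -> e, i -> q, r -> z, l -> t. Result: 'aeqzt'.

aeqzt


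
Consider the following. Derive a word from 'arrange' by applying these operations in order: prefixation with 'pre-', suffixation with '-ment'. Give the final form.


Step 1: Add prefix 'pre-' to 'arrange' = 'prearrange'
Step 2: Add suffix '-ment' to 'prearrange' = 'prearrangement'

prearrangement


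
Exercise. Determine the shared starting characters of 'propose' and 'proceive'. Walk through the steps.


Compare from the start: 3 characters match: 'pro'. Mismatch at position 4: 'p' vs 'c'.

pro


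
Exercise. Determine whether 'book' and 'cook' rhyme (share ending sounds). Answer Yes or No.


Rime (stressed vowel + following sounds) of 'book': -ook = /ʊk/
Rime of 'cook': -ook = /ʊk/
/ʊk/ and /ʊk/ are the same ending sound, so the words rhyme.

Yes


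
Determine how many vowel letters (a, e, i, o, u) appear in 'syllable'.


Vowels in 'syllable': a, e = 2 vowels.

2


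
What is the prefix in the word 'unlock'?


The word 'unlock' = 'un' (prefix) + 'lock' (root). The prefix is 'un'.

un


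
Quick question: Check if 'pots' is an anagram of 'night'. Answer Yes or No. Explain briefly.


Sorted letters of 'pots': 'opst'
Sorted letters of 'night': 'ghint'
They do not match.

No


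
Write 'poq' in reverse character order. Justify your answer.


Reverse 'poq' character by character: 'qop'.

qop


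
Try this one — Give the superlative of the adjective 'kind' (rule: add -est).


Apply superlative formation (add -est): 'kind' -> 'kindest'.

kindest


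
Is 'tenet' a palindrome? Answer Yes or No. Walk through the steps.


Forward: 'tenet'
Reversed: 'tenet'
They are identical.

Yes


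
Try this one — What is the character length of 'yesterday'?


Spell out 'yesterday' and number each letter: y(1), e(2), s(3), t(4), e(5), r(6), d(7), a(8), y(9). Total: 9 letters.

9


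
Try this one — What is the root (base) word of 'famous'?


Remove suffix '-ous' from 'famous' to get root 'fame'.

fame


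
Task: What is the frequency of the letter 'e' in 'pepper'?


Letter 'e' in 'pepper': found at position(s) 2, 5 = 2 occurrence(s).

2


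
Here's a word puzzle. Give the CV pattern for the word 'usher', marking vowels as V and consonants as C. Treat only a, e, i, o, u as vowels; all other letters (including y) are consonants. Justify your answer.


Letter mapping: u = V, s = C, h = C, e = V, r = C.

VCCVC


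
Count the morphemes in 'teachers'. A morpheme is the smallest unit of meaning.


Decomposition: teach (root) + -er (suffix) + -s (plural) = 3 morpheme(s)

3 morphemes


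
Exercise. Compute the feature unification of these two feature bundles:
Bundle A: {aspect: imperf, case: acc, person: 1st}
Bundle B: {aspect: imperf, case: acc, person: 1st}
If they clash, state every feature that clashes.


Compare features:
aspect: A=imperf vs B=imperf -> unified: imperf
case: A=acc vs B=acc -> unified: acc
person: A=1st vs B=1st -> unified: 1st
No clashes found.

Unified: {aspect: imperf, case: acc, person: 1st}


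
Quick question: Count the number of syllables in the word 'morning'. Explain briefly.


Break 'morning' into syllables: morn-ing -> morn | ing = 2 syllables

2 syllables


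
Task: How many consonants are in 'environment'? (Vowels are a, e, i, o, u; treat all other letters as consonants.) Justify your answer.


Consonants in 'environment': n, v, r, n, m, n, t = 7 consonants.

7


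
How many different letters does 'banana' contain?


Unique letters in 'banana': {a, b, n} = 3 distinct letters.

3


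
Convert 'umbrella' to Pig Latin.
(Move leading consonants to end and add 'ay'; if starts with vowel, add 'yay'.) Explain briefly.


'umbrella' starts with a vowel, so add 'yay': 'umbrellayay'.

umbrellayay


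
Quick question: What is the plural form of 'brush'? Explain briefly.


Apply rule: Add -es (sibilant/fricative ending). 'brush' becomes 'brushes'.

brushes


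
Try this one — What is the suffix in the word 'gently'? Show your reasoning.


The word 'gently' = 'gentle' (root) + '-ly' (suffix). The suffix is '-ly'.

ly


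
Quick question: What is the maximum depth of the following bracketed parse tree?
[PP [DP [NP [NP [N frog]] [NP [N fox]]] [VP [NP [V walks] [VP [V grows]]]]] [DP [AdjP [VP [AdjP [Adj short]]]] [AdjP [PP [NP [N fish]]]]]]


Count bracket nesting levels:
'[' at pos 0: depth = 1
'[' at pos 4: depth = 2
'[' at pos 8: depth = 3
'[' at pos 12: depth = 4
'[' at pos 16: depth = 5
'[' at pos 26: depth = 4
'[' at pos 30: depth = 5
'[' at pos 40: depth = 3
'[' at pos 44: depth = 4
'[' at pos 48: depth = 5
'[' at pos 58: depth = 5
'[' at pos 62: depth = 6
'[' at pos 76: depth = 2
'[' at pos 80: depth = 3
'[' at pos 86: depth = 4
'[' at pos 90: depth = 5
'[' at pos 96: depth = 6
'[' at pos 111: depth = 3
'[' at pos 117: depth = 4
'[' at pos 121: depth = 5
'[' at pos 125: depth = 6
Maximum depth reached: 6

6


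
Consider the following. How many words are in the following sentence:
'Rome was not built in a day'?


Split into words: Rome | was | not | built | in | a | day = 7 words.

7


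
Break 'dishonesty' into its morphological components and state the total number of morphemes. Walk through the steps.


Step 1: Identify prefix: 'dis' (meaning: not/apart)
Step 2: Identify root: 'honest'
Step 3: Identify suffix(es): 'y'
Decomposition: dis- (prefix: not/apart) + honest (root) + -y (suffix: quality)
Total morphemes: 3

3 morphemes (dis- (prefix: not/apart) + honest (root) + -y (suffix: quality))


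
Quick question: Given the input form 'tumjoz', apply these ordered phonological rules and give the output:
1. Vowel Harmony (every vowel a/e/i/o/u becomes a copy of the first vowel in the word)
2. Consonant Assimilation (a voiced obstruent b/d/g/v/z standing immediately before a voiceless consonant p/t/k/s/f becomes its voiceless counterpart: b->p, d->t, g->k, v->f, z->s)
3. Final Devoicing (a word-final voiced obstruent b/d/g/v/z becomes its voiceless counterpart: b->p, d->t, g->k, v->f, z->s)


Starting form: 'tumjoz'
Rule 1: Vowel Harmony: all vowels become 'u' (matching first vowel). 'tumjoz' -> 'tumjuz'
Rule 2: Consonant Assimilation: no voiced obstruent (b/d/g/v/z) stands immediately before a voiceless consonant (p/t/k/s/f). No change.
Rule 3: Final Devoicing: word-final voiced obstruent 'z' becomes voiceless 's'. 'tumjuz' -> 'tumjus'
Final form: 'tumjus'

tumjus


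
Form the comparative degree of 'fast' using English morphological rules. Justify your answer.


Apply comparative formation (add -er): 'fast' -> 'faster'.

faster


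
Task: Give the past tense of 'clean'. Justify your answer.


Apply rule: Add -ed. 'clean' becomes 'cleaned'.

cleaned


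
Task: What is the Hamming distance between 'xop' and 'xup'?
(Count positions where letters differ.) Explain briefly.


Alignment:
Position 1: 'x' vs 'x' = match
Position 2: 'o' vs 'u' = DIFFER
Position 3: 'p' vs 'p' = match
Total differences: 1

1


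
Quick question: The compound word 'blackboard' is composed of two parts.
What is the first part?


Split 'blackboard' into 'black' + 'board'. The first part is 'black'.

black


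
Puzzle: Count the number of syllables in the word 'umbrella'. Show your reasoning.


Break 'umbrella' into syllables: um-brel-la -> um | brel | la = 3 syllables

3 syllables


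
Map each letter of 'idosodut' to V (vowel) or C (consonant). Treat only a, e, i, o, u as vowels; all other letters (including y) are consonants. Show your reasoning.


Letter mapping: i = V, d = C, o = V, s = C, o = V, d = C, u = V, t = C.

VCVCVCVC


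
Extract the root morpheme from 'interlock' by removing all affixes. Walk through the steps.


Remove prefix 'inter' from 'interlock' to get root 'lock'.

lock


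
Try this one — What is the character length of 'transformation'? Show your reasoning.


Spell out 'transformation' and number each letter: t(1), r(2), a(3), n(4), s(5), f(6), o(7), r(8), m(9), a(10), t(11), i(12), o(13), n(14). Total: 14 letters.

14


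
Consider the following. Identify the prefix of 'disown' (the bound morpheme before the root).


The word 'disown' = 'dis' (prefix) + 'own' (root). The prefix is 'dis'.

dis


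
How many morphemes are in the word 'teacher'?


Decomposition: teach (root) + -er (suffix) = 2 morpheme(s)

2 morphemes


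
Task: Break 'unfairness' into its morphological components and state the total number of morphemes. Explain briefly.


Step 1: Identify prefix: 'un' (meaning: not/reverse)
Step 2: Identify root: 'fair'
Step 3: Identify suffix(es): 'ness'
Decomposition: un- (prefix: not/reverse) + fair (root) + -ness (suffix: state of)
Total morphemes: 3

3 morphemes (un- (prefix: not/reverse) + fair (root) + -ness (suffix: state of))


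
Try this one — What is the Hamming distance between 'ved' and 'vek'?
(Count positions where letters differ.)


Alignment:
Position 1: 'v' vs 'v' = match
Position 2: 'e' vs 'e' = match
Position 3: 'd' vs 'k' = DIFFER
Total differences: 1

1


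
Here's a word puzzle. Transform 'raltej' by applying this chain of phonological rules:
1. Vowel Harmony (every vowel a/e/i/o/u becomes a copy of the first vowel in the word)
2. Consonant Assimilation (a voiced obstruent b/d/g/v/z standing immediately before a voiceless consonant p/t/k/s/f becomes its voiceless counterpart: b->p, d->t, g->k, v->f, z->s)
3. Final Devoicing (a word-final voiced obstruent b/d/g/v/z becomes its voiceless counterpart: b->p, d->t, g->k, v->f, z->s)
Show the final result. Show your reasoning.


Starting form: 'raltej'
Rule 1: Vowel Harmony: all vowels become 'a' (matching first vowel). 'raltej' -> 'raltaj'
Rule 2: Consonant Assimilation: no voiced obstruent (b/d/g/v/z) stands immediately before a voiceless consonant (p/t/k/s/f). No change.
Rule 3: Final Devoicing: final consonant 'j' is not one of the voiced obstruents b/d/g/v/z. No change.
Final form: 'raltaj'

raltaj


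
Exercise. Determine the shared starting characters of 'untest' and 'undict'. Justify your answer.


Compare from the start: 2 characters match: 'un'. Mismatch at position 3: 't' vs 'd'.

un


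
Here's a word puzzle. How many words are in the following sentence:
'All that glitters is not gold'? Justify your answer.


Split into words: All | that | glitters | is | not | gold = 6 words.

6


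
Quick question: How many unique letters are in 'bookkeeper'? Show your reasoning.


Unique letters in 'bookkeeper': {b, e, k, o, p, r} = 6 distinct letters.

6


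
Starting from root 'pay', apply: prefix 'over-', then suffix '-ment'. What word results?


Step 1: Add prefix 'over-' to 'pay' = 'overpay'
Step 2: Add suffix '-ment' to 'overpay' = 'overpayment'

overpayment


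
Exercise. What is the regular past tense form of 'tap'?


Apply rule: Double final consonant and add -ed. 'tap' becomes 'tapped'.

tapped


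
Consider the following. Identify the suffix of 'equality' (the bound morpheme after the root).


The word 'equality' = 'equal' (root) + '-ity' (suffix). The suffix is '-ity'.

ity


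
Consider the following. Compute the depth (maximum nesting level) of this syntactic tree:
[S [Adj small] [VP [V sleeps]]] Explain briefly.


Count bracket nesting levels:
'[' at pos 0: depth = 1
'[' at pos 3: depth = 2
'[' at pos 15: depth = 2
'[' at pos 19: depth = 3
Maximum depth reached: 3

3


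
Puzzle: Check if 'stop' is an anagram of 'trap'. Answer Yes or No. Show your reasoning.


Sorted letters of 'stop': 'opst'
Sorted letters of 'trap': 'aprt'
They do not match.

No


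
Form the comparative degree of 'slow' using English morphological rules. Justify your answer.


Apply comparative formation (add -er): 'slow' -> 'slower'.

slower


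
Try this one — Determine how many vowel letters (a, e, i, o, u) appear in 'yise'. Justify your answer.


Vowels in 'yise': i, e = 2 vowels.

2


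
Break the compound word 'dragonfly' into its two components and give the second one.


Split 'dragonfly' into 'dragon' + 'fly'. The second part is 'fly'.

fly


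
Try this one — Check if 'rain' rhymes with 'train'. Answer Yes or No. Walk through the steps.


Rime (stressed vowel + following sounds) of 'rain': -ain = /eɪn/
Rime of 'train': -ain = /eɪn/
/eɪn/ and /eɪn/ are the same ending sound, so the words rhyme.

Yes


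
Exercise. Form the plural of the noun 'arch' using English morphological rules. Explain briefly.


Apply rule: Add -es (sibilant/fricative ending). 'arch' becomes 'arches'.

arches


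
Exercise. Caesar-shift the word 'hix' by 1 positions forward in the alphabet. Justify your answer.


Shift each letter by 1: h -> i, i -> j, x -> y. Result: 'ijy'.

ijy


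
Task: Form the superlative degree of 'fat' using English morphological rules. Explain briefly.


Apply superlative formation (double final consonant, add -est): 'fat' -> 'fattest'.

fattest


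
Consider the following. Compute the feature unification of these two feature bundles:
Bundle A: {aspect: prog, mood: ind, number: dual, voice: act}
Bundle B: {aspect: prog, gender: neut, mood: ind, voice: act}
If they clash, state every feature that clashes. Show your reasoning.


Compare features:
aspect: A=prog vs B=prog -> unified: prog
gender: A=_ vs B=neut -> unified: neut
mood: A=ind vs B=ind -> unified: ind
number: A=dual vs B=_ -> unified: dual
voice: A=act vs B=act -> unified: act
No clashes found.

Unified: {aspect: prog, gender: neut, mood: ind, number: dual, voice: act}


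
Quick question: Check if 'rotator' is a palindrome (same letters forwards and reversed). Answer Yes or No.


Forward: 'rotator'
Reversed: 'rotator'
They are identical.

Yes


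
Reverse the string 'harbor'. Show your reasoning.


Reverse 'harbor' character by character: 'robrah'.

robrah


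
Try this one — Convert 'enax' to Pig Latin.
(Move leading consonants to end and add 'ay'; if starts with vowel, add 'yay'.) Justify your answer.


'enax' starts with a vowel, so add 'yay': 'enaxyay'.

enaxyay


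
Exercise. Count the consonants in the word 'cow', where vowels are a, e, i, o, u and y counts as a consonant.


Consonants in 'cow': c, w = 2 consonants.

2


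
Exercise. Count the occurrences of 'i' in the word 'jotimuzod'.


Letter 'i' in 'jotimuzod': found at position(s) 4 = 1 occurrence(s).

1
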